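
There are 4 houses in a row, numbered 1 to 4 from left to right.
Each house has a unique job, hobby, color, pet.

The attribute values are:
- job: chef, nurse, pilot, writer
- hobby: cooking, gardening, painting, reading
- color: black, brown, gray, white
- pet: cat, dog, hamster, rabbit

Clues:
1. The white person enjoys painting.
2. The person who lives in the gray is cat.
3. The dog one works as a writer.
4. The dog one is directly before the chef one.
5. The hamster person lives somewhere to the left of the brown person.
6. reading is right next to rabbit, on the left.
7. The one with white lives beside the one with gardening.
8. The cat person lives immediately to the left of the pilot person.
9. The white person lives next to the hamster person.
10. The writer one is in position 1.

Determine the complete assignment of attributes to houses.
Solution:

House | Job | Hobby | Color | Pet
---------------------------------
  1   | writer | painting | white | dog
  2   | chef | gardening | black | hamster
  3   | nurse | reading | gray | cat
  4   | pilot | cooking | brown | rabbit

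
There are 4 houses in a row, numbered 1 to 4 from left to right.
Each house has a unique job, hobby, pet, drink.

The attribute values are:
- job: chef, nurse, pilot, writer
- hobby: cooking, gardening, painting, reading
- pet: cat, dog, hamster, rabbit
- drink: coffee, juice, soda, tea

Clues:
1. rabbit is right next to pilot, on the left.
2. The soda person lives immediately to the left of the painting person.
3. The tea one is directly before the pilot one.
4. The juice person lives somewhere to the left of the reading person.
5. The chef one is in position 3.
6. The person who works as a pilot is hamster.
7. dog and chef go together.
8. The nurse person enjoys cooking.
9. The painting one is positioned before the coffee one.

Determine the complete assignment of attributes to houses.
Solution:

House | Job | Hobby | Pet | Drink
---------------------------------
  1   | nurse | cooking | rabbit | tea
  2   | pilot | gardening | hamster | soda
  3   | chef | painting | dog | juice
  4   | writer | reading | cat | coffee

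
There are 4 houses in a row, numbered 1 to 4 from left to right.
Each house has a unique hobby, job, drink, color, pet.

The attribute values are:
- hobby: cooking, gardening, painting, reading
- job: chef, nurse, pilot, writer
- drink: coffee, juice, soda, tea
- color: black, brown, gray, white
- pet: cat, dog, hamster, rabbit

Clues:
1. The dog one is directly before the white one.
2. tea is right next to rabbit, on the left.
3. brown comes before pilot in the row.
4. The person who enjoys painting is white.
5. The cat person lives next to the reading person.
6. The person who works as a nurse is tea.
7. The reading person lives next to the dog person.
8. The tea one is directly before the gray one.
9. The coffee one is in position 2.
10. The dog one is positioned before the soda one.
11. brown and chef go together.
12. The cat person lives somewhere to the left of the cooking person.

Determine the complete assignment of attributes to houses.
Solution:

House | Hobby | Job | Drink | Color | Pet
-----------------------------------------
  1   | gardening | nurse | tea | black | cat
  2   | reading | writer | coffee | gray | rabbit
  3   | cooking | chef | juice | brown | dog
  4   | painting | pilot | soda | white | hamster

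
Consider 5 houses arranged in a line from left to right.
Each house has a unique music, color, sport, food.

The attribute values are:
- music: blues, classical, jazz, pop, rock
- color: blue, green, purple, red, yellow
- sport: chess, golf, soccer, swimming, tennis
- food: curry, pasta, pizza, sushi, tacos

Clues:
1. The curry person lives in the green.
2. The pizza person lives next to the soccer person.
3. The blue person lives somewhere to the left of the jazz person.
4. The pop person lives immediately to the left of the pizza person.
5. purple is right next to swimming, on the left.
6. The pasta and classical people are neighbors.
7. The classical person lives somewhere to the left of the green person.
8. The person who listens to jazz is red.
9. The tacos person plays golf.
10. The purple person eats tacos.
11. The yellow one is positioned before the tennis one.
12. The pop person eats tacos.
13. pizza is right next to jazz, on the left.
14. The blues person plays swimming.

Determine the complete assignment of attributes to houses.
Solution:

House | Music | Color | Sport | Food
------------------------------------
  1   | pop | purple | golf | tacos
  2   | blues | blue | swimming | pizza
  3   | jazz | red | soccer | pasta
  4   | classical | yellow | chess | sushi
  5   | rock | green | tennis | curry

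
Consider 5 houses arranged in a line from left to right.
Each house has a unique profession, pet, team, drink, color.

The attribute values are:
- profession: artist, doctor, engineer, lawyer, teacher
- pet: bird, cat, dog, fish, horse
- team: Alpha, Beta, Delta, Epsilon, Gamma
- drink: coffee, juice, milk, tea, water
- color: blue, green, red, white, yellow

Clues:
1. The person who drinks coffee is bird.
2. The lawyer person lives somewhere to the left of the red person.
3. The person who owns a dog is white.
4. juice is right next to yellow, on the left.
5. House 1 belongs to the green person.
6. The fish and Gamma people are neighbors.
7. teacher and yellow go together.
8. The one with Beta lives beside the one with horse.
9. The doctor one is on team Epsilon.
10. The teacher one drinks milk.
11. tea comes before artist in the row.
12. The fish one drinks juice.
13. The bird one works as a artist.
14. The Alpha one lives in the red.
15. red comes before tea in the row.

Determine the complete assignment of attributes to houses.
Solution:

House | Profession | Pet | Team | Drink | Color
-----------------------------------------------
  1   | lawyer | fish | Beta | juice | green
  2   | teacher | horse | Gamma | milk | yellow
  3   | engineer | cat | Alpha | water | red
  4   | doctor | dog | Epsilon | tea | white
  5   | artist | bird | Delta | coffee | blue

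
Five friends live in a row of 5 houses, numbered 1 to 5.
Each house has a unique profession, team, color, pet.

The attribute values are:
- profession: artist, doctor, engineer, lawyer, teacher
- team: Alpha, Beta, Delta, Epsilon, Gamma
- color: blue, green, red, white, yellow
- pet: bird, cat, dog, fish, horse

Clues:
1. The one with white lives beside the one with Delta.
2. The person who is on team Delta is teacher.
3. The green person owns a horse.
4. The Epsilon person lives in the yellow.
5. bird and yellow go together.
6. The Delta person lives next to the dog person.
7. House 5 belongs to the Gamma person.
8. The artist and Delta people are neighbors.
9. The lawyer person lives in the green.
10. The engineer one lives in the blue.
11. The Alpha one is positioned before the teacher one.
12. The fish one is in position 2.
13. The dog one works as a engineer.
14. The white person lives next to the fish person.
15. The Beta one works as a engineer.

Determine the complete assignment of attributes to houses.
Solution:

House | Profession | Team | Color | Pet
---------------------------------------
  1   | artist | Alpha | white | cat
  2   | teacher | Delta | red | fish
  3   | engineer | Beta | blue | dog
  4   | doctor | Epsilon | yellow | bird
  5   | lawyer | Gamma | green | horse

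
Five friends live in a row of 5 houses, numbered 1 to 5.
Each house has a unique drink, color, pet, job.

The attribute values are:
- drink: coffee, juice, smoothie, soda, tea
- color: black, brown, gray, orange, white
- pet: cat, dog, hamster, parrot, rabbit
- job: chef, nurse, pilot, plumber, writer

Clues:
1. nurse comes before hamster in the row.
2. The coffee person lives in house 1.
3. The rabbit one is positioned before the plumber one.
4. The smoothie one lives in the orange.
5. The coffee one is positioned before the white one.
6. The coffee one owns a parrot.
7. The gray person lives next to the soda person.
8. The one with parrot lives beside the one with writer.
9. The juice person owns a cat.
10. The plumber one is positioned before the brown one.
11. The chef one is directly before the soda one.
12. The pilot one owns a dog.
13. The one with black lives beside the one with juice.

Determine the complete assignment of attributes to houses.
Solution:

House | Drink | Color | Pet | Job
---------------------------------
  1   | coffee | gray | parrot | chef
  2   | soda | black | rabbit | writer
  3   | juice | white | cat | nurse
  4   | smoothie | orange | hamster | plumber
  5   | tea | brown | dog | pilot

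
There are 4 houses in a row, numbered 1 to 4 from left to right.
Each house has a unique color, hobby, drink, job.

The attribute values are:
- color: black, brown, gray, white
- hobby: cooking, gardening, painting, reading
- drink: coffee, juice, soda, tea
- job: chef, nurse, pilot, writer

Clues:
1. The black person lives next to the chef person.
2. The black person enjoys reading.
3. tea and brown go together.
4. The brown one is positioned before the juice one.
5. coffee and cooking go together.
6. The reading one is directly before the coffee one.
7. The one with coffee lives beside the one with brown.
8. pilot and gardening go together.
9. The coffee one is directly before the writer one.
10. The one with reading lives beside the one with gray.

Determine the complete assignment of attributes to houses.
Solution:

House | Color | Hobby | Drink | Job
-----------------------------------
  1   | black | reading | soda | nurse
  2   | gray | cooking | coffee | chef
  3   | brown | painting | tea | writer
  4   | white | gardening | juice | pilot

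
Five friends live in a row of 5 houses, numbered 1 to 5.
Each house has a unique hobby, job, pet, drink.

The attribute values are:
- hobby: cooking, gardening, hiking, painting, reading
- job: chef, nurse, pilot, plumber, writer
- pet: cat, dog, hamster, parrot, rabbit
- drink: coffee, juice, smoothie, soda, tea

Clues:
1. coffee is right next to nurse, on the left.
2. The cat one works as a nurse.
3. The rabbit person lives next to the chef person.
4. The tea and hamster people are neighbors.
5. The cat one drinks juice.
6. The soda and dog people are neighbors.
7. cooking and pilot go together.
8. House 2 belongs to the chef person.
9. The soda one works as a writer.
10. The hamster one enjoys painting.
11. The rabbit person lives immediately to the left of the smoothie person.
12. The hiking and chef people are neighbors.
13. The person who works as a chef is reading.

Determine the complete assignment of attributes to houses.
Solution:

House | Hobby | Job | Pet | Drink
---------------------------------
  1   | hiking | writer | rabbit | soda
  2   | reading | chef | dog | smoothie
  3   | cooking | pilot | parrot | tea
  4   | painting | plumber | hamster | coffee
  5   | gardening | nurse | cat | juice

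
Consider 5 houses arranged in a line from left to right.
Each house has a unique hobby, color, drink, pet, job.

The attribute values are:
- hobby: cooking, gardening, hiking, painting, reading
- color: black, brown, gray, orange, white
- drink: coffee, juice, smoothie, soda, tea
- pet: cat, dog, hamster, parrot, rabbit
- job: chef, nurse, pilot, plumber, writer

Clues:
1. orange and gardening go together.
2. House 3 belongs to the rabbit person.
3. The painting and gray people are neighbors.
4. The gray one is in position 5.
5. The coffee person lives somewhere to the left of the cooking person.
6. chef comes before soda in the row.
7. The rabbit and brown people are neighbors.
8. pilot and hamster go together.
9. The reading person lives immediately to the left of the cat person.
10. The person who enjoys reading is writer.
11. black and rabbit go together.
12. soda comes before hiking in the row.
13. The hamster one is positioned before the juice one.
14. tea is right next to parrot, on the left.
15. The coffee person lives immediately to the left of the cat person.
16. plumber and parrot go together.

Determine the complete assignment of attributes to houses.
Solution:

House | Hobby | Color | Drink | Pet | Job
-----------------------------------------
  1   | reading | white | coffee | dog | writer
  2   | gardening | orange | smoothie | cat | chef
  3   | cooking | black | soda | rabbit | nurse
  4   | painting | brown | tea | hamster | pilot
  5   | hiking | gray | juice | parrot | plumber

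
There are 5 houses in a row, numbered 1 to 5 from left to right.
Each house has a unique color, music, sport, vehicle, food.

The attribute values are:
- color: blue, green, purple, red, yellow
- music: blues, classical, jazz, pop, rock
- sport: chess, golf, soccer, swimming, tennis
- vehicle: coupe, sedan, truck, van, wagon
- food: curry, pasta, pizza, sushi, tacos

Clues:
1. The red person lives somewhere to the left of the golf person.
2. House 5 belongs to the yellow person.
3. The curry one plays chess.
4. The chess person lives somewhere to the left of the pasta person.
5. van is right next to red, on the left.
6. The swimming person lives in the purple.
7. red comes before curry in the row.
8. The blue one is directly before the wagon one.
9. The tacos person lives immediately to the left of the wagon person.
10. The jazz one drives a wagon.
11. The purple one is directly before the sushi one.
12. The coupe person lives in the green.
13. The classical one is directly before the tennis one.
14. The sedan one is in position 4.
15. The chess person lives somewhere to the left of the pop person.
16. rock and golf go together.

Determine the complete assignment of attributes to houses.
Solution:

House | Color | Music | Sport | Vehicle | Food
----------------------------------------------
  1   | blue | classical | soccer | van | tacos
  2   | red | jazz | tennis | wagon | pizza
  3   | green | blues | chess | coupe | curry
  4   | purple | pop | swimming | sedan | pasta
  5   | yellow | rock | golf | truck | sushi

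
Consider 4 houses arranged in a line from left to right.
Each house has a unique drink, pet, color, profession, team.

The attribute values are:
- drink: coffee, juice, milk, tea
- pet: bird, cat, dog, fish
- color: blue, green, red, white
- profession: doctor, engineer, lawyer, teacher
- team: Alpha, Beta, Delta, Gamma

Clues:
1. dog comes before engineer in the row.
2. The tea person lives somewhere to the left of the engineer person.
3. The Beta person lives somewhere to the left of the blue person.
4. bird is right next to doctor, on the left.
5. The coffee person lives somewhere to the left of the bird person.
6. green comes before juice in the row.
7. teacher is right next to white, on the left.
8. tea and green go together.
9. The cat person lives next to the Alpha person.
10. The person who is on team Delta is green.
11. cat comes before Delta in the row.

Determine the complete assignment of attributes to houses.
Solution:

House | Drink | Pet | Color | Profession | Team
-----------------------------------------------
  1   | coffee | cat | red | teacher | Beta
  2   | milk | bird | white | lawyer | Alpha
  3   | tea | dog | green | doctor | Delta
  4   | juice | fish | blue | engineer | Gamma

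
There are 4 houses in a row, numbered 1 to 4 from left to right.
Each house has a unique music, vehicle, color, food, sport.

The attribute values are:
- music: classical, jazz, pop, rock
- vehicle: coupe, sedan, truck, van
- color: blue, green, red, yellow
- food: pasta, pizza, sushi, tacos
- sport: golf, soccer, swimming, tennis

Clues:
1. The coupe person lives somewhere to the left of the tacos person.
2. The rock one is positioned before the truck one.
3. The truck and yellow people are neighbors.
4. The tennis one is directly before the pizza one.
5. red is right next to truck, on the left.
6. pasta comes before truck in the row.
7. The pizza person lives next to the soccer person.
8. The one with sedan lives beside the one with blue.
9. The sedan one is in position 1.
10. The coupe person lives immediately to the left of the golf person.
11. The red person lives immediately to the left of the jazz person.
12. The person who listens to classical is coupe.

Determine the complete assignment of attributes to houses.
Solution:

House | Music | Vehicle | Color | Food | Sport
----------------------------------------------
  1   | rock | sedan | red | pasta | tennis
  2   | jazz | truck | blue | pizza | swimming
  3   | classical | coupe | yellow | sushi | soccer
  4   | pop | van | green | tacos | golf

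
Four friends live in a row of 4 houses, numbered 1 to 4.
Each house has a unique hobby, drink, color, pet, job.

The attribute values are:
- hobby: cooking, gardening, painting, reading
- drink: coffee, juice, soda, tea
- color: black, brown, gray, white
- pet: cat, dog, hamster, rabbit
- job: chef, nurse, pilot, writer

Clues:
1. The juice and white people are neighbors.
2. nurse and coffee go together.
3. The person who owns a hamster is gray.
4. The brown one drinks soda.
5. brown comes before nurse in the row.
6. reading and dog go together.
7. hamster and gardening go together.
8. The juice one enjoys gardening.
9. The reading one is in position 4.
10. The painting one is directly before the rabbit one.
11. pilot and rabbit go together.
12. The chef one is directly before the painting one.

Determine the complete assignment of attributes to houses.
Solution:

House | Hobby | Drink | Color | Pet | Job
-----------------------------------------
  1   | gardening | juice | gray | hamster | chef
  2   | painting | tea | white | cat | writer
  3   | cooking | soda | brown | rabbit | pilot
  4   | reading | coffee | black | dog | nurse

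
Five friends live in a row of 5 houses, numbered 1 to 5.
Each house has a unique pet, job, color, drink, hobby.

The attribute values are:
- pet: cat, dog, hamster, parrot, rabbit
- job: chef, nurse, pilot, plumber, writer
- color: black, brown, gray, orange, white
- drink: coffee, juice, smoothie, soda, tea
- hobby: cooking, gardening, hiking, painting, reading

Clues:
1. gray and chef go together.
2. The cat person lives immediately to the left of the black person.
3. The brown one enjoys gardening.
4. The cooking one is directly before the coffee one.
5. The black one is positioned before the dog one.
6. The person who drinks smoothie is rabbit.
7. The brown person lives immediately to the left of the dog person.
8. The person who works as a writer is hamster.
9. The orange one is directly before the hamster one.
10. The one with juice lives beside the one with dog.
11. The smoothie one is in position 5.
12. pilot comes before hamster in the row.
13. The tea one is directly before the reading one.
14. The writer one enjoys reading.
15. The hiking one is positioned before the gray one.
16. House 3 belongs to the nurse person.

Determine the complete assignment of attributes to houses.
Solution:

House | Pet | Job | Color | Drink | Hobby
-----------------------------------------
  1   | cat | pilot | orange | tea | cooking
  2   | hamster | writer | black | coffee | reading
  3   | parrot | nurse | brown | juice | gardening
  4   | dog | plumber | white | soda | hiking
  5   | rabbit | chef | gray | smoothie | painting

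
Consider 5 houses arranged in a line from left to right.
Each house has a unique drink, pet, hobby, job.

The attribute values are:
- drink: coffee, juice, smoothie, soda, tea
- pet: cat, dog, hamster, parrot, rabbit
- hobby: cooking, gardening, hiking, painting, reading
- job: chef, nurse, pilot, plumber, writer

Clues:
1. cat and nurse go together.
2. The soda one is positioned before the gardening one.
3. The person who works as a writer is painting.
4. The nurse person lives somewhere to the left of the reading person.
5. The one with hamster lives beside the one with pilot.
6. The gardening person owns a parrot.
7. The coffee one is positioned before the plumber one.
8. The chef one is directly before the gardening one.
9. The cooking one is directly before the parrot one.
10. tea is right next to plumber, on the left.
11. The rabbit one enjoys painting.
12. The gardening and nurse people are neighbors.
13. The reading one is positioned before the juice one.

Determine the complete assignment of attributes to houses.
Solution:

House | Drink | Pet | Hobby | Job
---------------------------------
  1   | soda | hamster | cooking | chef
  2   | coffee | parrot | gardening | pilot
  3   | tea | cat | hiking | nurse
  4   | smoothie | dog | reading | plumber
  5   | juice | rabbit | painting | writer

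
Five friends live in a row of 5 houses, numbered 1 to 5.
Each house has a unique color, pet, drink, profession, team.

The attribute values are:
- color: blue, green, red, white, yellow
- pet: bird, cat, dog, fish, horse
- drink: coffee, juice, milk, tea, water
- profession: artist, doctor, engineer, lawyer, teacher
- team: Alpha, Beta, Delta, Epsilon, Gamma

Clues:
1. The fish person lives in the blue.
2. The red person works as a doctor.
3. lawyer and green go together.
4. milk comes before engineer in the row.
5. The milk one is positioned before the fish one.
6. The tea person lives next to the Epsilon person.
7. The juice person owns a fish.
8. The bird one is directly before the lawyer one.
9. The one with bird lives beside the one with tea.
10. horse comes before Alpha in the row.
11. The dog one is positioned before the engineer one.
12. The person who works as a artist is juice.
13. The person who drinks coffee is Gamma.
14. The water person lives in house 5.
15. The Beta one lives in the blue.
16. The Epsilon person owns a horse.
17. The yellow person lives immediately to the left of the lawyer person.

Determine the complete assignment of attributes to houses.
Solution:

House | Color | Pet | Drink | Profession | Team
-----------------------------------------------
  1   | yellow | bird | coffee | teacher | Gamma
  2   | green | dog | tea | lawyer | Delta
  3   | red | horse | milk | doctor | Epsilon
  4   | blue | fish | juice | artist | Beta
  5   | white | cat | water | engineer | Alpha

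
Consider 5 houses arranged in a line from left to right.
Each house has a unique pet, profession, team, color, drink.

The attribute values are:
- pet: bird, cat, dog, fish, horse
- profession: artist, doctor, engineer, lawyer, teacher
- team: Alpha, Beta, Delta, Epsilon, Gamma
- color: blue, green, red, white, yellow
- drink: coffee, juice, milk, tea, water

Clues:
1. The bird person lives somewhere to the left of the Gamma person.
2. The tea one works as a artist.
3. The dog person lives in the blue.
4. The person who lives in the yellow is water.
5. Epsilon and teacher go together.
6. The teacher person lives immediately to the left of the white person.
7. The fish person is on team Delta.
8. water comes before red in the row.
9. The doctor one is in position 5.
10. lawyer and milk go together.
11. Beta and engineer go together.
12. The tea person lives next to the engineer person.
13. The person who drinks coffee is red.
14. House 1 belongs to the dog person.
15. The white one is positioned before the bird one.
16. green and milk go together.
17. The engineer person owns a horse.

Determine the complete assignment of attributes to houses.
Solution:

House | Pet | Profession | Team | Color | Drink
-----------------------------------------------
  1   | dog | teacher | Epsilon | blue | juice
  2   | fish | artist | Delta | white | tea
  3   | horse | engineer | Beta | yellow | water
  4   | bird | lawyer | Alpha | green | milk
  5   | cat | doctor | Gamma | red | coffee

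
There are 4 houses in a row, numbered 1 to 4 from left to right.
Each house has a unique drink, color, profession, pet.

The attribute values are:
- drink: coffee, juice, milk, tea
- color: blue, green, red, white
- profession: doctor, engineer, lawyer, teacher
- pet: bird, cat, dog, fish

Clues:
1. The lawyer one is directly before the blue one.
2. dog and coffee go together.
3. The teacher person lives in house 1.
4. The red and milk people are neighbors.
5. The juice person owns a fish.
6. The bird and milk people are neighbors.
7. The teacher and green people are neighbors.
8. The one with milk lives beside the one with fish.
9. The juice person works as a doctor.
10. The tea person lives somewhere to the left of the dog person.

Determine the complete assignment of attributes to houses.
Solution:

House | Drink | Color | Profession | Pet
----------------------------------------
  1   | tea | red | teacher | bird
  2   | milk | green | lawyer | cat
  3   | juice | blue | doctor | fish
  4   | coffee | white | engineer | dog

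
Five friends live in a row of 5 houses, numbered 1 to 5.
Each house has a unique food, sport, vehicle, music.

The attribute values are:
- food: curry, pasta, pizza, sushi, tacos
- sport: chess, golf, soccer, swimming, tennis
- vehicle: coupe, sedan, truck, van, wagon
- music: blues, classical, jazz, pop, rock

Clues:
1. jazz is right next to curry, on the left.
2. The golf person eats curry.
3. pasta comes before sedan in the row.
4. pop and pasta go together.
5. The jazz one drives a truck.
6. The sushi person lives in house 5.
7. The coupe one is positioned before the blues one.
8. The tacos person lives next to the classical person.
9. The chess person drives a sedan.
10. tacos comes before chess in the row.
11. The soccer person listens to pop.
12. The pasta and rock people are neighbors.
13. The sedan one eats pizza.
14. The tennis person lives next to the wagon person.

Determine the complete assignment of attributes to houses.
Solution:

House | Food | Sport | Vehicle | Music
--------------------------------------
  1   | tacos | tennis | truck | jazz
  2   | curry | golf | wagon | classical
  3   | pasta | soccer | coupe | pop
  4   | pizza | chess | sedan | rock
  5   | sushi | swimming | van | blues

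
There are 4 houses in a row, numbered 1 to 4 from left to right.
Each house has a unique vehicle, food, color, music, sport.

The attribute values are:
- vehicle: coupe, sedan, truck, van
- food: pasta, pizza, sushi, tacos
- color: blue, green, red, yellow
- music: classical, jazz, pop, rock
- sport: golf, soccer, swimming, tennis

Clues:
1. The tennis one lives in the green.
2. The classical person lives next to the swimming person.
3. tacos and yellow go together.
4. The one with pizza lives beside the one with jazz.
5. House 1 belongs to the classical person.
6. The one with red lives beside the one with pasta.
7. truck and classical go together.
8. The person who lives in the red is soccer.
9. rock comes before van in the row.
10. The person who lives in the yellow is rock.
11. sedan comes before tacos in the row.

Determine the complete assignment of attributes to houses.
Solution:

House | Vehicle | Food | Color | Music | Sport
----------------------------------------------
  1   | truck | pizza | red | classical | soccer
  2   | sedan | pasta | blue | jazz | swimming
  3   | coupe | tacos | yellow | rock | golf
  4   | van | sushi | green | pop | tennis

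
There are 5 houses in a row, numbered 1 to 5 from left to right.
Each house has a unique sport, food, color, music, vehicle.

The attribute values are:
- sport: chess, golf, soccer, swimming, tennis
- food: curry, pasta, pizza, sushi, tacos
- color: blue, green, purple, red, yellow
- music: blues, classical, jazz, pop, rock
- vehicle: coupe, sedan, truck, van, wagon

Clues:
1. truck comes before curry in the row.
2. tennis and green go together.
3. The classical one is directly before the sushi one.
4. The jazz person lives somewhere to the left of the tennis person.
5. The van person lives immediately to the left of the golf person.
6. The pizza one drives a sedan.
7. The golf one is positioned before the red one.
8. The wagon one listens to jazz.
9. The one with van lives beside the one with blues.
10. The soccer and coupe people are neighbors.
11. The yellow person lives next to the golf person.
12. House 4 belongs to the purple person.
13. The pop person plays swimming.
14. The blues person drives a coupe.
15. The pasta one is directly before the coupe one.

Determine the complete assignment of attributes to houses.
Solution:

House | Sport | Food | Color | Music | Vehicle
----------------------------------------------
  1   | soccer | pasta | yellow | classical | van
  2   | golf | sushi | blue | blues | coupe
  3   | swimming | tacos | red | pop | truck
  4   | chess | curry | purple | jazz | wagon
  5   | tennis | pizza | green | rock | sedan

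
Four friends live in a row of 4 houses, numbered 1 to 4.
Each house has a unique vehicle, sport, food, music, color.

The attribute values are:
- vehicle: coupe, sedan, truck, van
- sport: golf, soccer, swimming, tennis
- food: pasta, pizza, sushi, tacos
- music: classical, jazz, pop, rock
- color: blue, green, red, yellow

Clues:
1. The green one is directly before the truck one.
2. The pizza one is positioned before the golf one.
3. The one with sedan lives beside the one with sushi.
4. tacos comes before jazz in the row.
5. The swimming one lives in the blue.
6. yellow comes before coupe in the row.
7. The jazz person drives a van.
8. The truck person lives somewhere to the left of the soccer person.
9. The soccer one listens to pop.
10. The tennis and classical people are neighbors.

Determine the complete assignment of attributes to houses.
Solution:

House | Vehicle | Sport | Food | Music | Color
----------------------------------------------
  1   | sedan | tennis | pizza | rock | green
  2   | truck | golf | sushi | classical | yellow
  3   | coupe | soccer | tacos | pop | red
  4   | van | swimming | pasta | jazz | blue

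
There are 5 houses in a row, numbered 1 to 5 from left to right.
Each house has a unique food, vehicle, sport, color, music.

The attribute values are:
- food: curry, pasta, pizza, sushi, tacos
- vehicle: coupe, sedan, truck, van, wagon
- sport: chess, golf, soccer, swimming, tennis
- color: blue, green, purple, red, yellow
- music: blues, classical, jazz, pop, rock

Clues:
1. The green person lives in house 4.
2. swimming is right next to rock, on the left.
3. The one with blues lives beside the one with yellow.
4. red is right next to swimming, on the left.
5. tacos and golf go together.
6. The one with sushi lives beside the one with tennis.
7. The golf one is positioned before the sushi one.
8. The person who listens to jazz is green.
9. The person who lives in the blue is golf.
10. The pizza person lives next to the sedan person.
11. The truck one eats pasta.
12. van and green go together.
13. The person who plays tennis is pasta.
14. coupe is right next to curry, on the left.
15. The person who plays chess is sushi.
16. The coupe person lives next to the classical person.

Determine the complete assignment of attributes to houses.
Solution:

House | Food | Vehicle | Sport | Color | Music
----------------------------------------------
  1   | pizza | coupe | soccer | red | blues
  2   | curry | sedan | swimming | yellow | classical
  3   | tacos | wagon | golf | blue | rock
  4   | sushi | van | chess | green | jazz
  5   | pasta | truck | tennis | purple | pop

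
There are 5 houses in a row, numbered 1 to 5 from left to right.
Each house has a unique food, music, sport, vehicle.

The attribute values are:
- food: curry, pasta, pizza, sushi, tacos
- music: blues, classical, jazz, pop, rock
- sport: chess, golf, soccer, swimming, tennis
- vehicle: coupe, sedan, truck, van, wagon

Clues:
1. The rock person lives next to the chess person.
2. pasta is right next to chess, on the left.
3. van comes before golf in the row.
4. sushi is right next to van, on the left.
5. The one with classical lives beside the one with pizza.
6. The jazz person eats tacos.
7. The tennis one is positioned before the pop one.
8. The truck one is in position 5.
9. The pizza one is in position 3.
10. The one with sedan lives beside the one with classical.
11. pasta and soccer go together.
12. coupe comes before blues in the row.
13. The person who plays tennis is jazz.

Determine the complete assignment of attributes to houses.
Solution:

House | Food | Music | Sport | Vehicle
--------------------------------------
  1   | pasta | rock | soccer | sedan
  2   | sushi | classical | chess | coupe
  3   | pizza | blues | swimming | van
  4   | tacos | jazz | tennis | wagon
  5   | curry | pop | golf | truck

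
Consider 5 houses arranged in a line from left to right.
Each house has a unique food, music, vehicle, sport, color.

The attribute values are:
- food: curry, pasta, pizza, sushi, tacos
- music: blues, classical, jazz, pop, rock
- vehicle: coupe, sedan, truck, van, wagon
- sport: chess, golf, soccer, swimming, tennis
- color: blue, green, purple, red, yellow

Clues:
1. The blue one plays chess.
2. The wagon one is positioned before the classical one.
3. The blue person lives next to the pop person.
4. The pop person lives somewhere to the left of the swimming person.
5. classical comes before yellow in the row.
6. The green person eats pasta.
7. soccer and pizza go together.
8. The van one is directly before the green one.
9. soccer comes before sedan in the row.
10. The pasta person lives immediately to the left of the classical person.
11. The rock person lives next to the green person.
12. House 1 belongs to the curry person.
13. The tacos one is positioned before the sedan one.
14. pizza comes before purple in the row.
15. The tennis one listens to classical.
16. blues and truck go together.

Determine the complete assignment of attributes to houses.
Solution:

House | Food | Music | Vehicle | Sport | Color
----------------------------------------------
  1   | curry | rock | van | chess | blue
  2   | pasta | pop | wagon | golf | green
  3   | tacos | classical | coupe | tennis | red
  4   | pizza | blues | truck | soccer | yellow
  5   | sushi | jazz | sedan | swimming | purple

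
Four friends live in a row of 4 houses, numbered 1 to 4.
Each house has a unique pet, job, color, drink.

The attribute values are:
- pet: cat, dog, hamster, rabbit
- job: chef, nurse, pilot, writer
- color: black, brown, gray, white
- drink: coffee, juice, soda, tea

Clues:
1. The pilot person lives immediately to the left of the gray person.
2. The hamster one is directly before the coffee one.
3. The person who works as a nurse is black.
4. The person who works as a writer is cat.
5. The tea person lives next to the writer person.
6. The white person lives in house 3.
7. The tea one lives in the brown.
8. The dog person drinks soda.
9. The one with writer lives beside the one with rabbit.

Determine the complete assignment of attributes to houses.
Solution:

House | Pet | Job | Color | Drink
---------------------------------
  1   | hamster | pilot | brown | tea
  2   | cat | writer | gray | coffee
  3   | rabbit | chef | white | juice
  4   | dog | nurse | black | soda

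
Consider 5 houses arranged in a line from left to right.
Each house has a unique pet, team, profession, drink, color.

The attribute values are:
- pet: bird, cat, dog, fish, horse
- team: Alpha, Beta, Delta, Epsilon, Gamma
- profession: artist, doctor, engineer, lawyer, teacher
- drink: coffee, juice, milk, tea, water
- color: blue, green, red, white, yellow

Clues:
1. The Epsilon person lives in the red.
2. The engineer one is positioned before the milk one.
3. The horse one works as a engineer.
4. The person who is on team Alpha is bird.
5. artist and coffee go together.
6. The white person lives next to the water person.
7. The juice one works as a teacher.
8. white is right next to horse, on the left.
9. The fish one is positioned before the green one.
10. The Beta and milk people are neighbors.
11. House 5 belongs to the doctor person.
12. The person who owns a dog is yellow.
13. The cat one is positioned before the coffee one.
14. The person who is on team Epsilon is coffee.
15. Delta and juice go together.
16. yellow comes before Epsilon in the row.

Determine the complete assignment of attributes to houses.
Solution:

House | Pet | Team | Profession | Drink | Color
-----------------------------------------------
  1   | cat | Delta | teacher | juice | white
  2   | horse | Beta | engineer | water | blue
  3   | dog | Gamma | lawyer | milk | yellow
  4   | fish | Epsilon | artist | coffee | red
  5   | bird | Alpha | doctor | tea | green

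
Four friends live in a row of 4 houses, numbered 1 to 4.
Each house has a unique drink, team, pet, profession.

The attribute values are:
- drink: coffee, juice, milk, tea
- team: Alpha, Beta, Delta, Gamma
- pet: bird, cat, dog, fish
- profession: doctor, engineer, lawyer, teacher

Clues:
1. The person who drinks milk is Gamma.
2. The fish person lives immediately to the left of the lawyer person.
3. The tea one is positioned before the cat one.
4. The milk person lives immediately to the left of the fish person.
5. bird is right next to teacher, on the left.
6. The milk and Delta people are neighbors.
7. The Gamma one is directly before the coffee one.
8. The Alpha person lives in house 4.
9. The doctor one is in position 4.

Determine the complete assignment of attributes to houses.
Solution:

House | Drink | Team | Pet | Profession
---------------------------------------
  1   | milk | Gamma | bird | engineer
  2   | coffee | Delta | fish | teacher
  3   | tea | Beta | dog | lawyer
  4   | juice | Alpha | cat | doctor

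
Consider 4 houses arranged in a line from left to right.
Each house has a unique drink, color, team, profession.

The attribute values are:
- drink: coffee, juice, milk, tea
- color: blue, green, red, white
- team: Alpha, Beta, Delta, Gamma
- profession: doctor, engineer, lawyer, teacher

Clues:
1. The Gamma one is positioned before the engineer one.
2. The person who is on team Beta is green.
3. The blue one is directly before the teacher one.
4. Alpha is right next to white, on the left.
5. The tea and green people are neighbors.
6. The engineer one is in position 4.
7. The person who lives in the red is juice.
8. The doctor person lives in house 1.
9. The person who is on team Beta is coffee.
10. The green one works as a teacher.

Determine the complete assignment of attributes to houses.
Solution:

House | Drink | Color | Team | Profession
-----------------------------------------
  1   | tea | blue | Gamma | doctor
  2   | coffee | green | Beta | teacher
  3   | juice | red | Alpha | lawyer
  4   | milk | white | Delta | engineer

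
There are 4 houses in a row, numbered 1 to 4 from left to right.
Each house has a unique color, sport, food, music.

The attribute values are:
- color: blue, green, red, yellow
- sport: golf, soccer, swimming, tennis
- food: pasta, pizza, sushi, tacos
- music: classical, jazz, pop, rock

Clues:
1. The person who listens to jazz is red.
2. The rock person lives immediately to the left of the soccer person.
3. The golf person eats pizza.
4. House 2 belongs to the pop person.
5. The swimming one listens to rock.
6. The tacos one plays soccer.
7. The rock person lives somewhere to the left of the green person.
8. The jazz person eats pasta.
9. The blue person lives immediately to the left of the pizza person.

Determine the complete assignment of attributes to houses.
Solution:

House | Color | Sport | Food | Music
------------------------------------
  1   | yellow | swimming | sushi | rock
  2   | blue | soccer | tacos | pop
  3   | green | golf | pizza | classical
  4   | red | tennis | pasta | jazz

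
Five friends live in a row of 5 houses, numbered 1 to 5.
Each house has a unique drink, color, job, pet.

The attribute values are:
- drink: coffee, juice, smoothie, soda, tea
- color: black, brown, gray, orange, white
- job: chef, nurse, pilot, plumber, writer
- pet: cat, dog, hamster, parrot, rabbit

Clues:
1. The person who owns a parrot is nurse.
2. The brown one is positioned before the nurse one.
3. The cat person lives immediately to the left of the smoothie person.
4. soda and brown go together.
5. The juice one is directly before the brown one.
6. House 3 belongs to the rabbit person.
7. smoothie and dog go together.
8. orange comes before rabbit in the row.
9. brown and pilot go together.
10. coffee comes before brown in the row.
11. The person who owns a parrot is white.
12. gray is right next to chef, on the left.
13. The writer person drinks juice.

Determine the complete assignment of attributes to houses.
Solution:

House | Drink | Color | Job | Pet
---------------------------------
  1   | coffee | gray | plumber | cat
  2   | smoothie | orange | chef | dog
  3   | juice | black | writer | rabbit
  4   | soda | brown | pilot | hamster
  5   | tea | white | nurse | parrot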